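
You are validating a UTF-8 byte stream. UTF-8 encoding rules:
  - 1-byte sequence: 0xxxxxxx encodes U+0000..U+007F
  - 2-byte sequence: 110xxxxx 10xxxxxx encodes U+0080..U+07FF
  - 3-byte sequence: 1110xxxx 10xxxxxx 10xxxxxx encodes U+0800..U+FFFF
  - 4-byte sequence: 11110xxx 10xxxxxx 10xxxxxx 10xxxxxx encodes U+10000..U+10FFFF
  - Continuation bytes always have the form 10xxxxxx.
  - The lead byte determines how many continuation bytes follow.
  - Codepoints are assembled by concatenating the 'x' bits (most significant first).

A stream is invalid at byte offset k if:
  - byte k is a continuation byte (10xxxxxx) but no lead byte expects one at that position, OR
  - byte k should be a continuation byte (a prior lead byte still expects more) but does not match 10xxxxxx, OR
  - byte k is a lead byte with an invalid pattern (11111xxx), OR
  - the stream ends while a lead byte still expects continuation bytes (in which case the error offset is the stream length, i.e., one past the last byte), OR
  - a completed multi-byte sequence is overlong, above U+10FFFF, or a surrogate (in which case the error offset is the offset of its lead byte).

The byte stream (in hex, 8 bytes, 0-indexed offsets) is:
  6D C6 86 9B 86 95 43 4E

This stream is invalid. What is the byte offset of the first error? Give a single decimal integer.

Byte[0]=6D: 1-byte ASCII. cp=U+006D
Byte[1]=C6: 2-byte lead, need 1 cont bytes. acc=0x6
Byte[2]=86: continuation. acc=(acc<<6)|0x06=0x186
Completed: cp=U+0186 (starts at byte 1)
Byte[3]=9B: INVALID lead byte (not 0xxx/110x/1110/11110)

Answer: 3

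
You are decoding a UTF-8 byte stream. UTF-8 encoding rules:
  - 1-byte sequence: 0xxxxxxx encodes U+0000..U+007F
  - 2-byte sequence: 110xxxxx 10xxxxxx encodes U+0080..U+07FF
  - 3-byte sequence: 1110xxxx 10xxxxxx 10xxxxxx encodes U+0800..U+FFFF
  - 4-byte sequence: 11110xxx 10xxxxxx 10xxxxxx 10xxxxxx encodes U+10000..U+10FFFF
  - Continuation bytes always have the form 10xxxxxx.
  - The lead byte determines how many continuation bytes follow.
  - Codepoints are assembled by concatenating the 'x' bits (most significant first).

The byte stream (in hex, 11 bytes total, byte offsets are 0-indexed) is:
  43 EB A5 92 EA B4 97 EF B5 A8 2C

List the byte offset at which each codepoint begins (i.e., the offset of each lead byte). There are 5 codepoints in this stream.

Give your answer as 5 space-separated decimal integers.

Byte[0]=43: 1-byte ASCII. cp=U+0043
Byte[1]=EB: 3-byte lead, need 2 cont bytes. acc=0xB
Byte[2]=A5: continuation. acc=(acc<<6)|0x25=0x2E5
Byte[3]=92: continuation. acc=(acc<<6)|0x12=0xB952
Completed: cp=U+B952 (starts at byte 1)
Byte[4]=EA: 3-byte lead, need 2 cont bytes. acc=0xA
Byte[5]=B4: continuation. acc=(acc<<6)|0x34=0x2B4
Byte[6]=97: continuation. acc=(acc<<6)|0x17=0xAD17
Completed: cp=U+AD17 (starts at byte 4)
Byte[7]=EF: 3-byte lead, need 2 cont bytes. acc=0xF
Byte[8]=B5: continuation. acc=(acc<<6)|0x35=0x3F5
Byte[9]=A8: continuation. acc=(acc<<6)|0x28=0xFD68
Completed: cp=U+FD68 (starts at byte 7)
Byte[10]=2C: 1-byte ASCII. cp=U+002C

Answer: 0 1 4 7 10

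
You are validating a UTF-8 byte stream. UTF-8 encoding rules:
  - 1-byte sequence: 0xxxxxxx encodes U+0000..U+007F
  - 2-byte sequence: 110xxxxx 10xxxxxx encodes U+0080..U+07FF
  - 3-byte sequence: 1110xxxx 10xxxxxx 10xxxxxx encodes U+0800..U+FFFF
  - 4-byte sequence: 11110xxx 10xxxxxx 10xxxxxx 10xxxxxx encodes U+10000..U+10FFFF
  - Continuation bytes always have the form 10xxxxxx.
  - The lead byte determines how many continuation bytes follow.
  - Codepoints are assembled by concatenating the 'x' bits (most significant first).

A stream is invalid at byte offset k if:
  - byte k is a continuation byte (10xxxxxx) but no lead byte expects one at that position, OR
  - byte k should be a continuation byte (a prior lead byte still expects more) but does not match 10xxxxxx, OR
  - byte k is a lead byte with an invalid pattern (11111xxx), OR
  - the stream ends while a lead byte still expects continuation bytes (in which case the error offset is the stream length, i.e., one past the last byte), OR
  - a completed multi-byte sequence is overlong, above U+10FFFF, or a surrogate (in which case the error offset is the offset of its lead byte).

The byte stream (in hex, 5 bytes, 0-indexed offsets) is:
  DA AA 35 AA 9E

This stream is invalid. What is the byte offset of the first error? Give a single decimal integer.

Byte[0]=DA: 2-byte lead, need 1 cont bytes. acc=0x1A
Byte[1]=AA: continuation. acc=(acc<<6)|0x2A=0x6AA
Completed: cp=U+06AA (starts at byte 0)
Byte[2]=35: 1-byte ASCII. cp=U+0035
Byte[3]=AA: INVALID lead byte (not 0xxx/110x/1110/11110)

Answer: 3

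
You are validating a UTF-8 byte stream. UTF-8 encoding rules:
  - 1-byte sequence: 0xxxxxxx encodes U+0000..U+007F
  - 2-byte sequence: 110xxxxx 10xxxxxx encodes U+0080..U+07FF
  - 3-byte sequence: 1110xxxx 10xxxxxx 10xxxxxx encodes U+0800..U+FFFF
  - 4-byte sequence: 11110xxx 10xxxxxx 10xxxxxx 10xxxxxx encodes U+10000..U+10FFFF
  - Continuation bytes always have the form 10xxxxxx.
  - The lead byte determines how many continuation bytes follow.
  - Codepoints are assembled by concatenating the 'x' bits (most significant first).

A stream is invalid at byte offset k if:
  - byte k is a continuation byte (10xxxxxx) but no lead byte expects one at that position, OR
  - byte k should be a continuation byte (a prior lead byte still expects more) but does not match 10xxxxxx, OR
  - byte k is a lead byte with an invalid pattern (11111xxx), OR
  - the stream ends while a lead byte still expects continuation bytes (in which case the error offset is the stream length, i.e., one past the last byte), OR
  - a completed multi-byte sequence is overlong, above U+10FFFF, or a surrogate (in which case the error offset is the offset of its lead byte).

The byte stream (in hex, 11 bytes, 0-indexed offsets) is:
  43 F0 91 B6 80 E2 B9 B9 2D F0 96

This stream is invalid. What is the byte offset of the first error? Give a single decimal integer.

Byte[0]=43: 1-byte ASCII. cp=U+0043
Byte[1]=F0: 4-byte lead, need 3 cont bytes. acc=0x0
Byte[2]=91: continuation. acc=(acc<<6)|0x11=0x11
Byte[3]=B6: continuation. acc=(acc<<6)|0x36=0x476
Byte[4]=80: continuation. acc=(acc<<6)|0x00=0x11D80
Completed: cp=U+11D80 (starts at byte 1)
Byte[5]=E2: 3-byte lead, need 2 cont bytes. acc=0x2
Byte[6]=B9: continuation. acc=(acc<<6)|0x39=0xB9
Byte[7]=B9: continuation. acc=(acc<<6)|0x39=0x2E79
Completed: cp=U+2E79 (starts at byte 5)
Byte[8]=2D: 1-byte ASCII. cp=U+002D
Byte[9]=F0: 4-byte lead, need 3 cont bytes. acc=0x0
Byte[10]=96: continuation. acc=(acc<<6)|0x16=0x16
Byte[11]: stream ended, expected continuation. INVALID

Answer: 11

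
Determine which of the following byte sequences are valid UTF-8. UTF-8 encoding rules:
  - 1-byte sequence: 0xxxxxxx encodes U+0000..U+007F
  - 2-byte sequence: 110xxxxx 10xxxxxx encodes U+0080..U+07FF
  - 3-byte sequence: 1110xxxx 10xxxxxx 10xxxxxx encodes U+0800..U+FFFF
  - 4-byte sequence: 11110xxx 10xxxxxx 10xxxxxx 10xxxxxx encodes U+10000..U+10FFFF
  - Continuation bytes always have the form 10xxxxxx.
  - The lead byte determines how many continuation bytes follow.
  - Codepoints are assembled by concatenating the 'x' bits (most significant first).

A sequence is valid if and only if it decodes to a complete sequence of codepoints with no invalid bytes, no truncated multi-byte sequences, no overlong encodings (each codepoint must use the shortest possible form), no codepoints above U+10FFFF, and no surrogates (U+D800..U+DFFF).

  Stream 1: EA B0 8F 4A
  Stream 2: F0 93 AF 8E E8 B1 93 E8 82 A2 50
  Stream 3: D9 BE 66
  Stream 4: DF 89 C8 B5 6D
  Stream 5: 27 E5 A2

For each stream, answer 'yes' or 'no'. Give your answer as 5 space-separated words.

Stream 1: decodes cleanly. VALID
Stream 2: decodes cleanly. VALID
Stream 3: decodes cleanly. VALID
Stream 4: decodes cleanly. VALID
Stream 5: error at byte offset 3. INVALID

Answer: yes yes yes yes no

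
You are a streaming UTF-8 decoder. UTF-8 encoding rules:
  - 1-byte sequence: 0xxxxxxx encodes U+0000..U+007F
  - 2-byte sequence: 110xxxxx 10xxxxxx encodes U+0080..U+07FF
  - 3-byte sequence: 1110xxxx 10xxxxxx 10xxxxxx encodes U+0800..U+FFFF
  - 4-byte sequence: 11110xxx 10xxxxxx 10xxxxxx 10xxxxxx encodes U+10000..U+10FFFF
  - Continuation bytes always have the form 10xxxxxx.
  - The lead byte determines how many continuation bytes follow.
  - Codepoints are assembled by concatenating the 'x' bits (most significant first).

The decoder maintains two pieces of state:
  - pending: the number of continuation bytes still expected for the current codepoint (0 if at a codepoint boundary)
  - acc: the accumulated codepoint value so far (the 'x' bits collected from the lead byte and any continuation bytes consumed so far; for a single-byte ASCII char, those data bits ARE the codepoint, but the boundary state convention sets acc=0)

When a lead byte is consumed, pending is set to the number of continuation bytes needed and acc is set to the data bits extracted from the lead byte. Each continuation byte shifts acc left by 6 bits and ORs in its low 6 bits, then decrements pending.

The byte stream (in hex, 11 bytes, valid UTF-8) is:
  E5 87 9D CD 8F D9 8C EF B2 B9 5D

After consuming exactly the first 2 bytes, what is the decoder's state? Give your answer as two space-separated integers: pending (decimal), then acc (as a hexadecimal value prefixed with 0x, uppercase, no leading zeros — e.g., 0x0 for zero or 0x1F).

Answer: 1 0x147

Derivation:
Byte[0]=E5: 3-byte lead. pending=2, acc=0x5
Byte[1]=87: continuation. acc=(acc<<6)|0x07=0x147, pending=1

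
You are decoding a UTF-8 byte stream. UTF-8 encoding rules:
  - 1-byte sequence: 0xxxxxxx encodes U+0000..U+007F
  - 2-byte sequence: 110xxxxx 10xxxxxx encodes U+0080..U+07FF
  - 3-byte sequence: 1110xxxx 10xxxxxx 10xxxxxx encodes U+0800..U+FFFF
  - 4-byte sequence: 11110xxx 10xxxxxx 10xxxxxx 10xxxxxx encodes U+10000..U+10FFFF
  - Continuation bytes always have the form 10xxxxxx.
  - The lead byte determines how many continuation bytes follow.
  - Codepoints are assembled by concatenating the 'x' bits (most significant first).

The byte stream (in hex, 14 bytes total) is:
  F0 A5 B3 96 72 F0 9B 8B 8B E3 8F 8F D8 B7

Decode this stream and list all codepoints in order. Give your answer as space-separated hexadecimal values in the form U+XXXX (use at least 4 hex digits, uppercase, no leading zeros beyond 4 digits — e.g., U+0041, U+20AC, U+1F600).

Answer: U+25CD6 U+0072 U+1B2CB U+33CF U+0637

Derivation:
Byte[0]=F0: 4-byte lead, need 3 cont bytes. acc=0x0
Byte[1]=A5: continuation. acc=(acc<<6)|0x25=0x25
Byte[2]=B3: continuation. acc=(acc<<6)|0x33=0x973
Byte[3]=96: continuation. acc=(acc<<6)|0x16=0x25CD6
Completed: cp=U+25CD6 (starts at byte 0)
Byte[4]=72: 1-byte ASCII. cp=U+0072
Byte[5]=F0: 4-byte lead, need 3 cont bytes. acc=0x0
Byte[6]=9B: continuation. acc=(acc<<6)|0x1B=0x1B
Byte[7]=8B: continuation. acc=(acc<<6)|0x0B=0x6CB
Byte[8]=8B: continuation. acc=(acc<<6)|0x0B=0x1B2CB
Completed: cp=U+1B2CB (starts at byte 5)
Byte[9]=E3: 3-byte lead, need 2 cont bytes. acc=0x3
Byte[10]=8F: continuation. acc=(acc<<6)|0x0F=0xCF
Byte[11]=8F: continuation. acc=(acc<<6)|0x0F=0x33CF
Completed: cp=U+33CF (starts at byte 9)
Byte[12]=D8: 2-byte lead, need 1 cont bytes. acc=0x18
Byte[13]=B7: continuation. acc=(acc<<6)|0x37=0x637
Completed: cp=U+0637 (starts at byte 12)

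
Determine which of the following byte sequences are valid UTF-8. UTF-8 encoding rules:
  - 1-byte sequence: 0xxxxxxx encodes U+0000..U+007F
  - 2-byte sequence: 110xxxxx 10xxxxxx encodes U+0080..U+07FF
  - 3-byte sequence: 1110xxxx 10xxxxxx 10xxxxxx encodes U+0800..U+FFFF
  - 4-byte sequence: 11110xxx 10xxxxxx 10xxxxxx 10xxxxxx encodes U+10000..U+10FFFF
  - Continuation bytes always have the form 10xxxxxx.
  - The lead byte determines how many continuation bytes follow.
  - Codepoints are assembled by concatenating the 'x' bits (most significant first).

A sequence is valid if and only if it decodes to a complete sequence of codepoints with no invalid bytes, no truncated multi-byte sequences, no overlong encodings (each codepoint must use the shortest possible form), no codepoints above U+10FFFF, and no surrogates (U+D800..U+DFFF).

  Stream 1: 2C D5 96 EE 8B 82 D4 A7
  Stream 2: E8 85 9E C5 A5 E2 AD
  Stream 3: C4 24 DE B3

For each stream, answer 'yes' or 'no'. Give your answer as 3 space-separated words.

Stream 1: decodes cleanly. VALID
Stream 2: error at byte offset 7. INVALID
Stream 3: error at byte offset 1. INVALID

Answer: yes no no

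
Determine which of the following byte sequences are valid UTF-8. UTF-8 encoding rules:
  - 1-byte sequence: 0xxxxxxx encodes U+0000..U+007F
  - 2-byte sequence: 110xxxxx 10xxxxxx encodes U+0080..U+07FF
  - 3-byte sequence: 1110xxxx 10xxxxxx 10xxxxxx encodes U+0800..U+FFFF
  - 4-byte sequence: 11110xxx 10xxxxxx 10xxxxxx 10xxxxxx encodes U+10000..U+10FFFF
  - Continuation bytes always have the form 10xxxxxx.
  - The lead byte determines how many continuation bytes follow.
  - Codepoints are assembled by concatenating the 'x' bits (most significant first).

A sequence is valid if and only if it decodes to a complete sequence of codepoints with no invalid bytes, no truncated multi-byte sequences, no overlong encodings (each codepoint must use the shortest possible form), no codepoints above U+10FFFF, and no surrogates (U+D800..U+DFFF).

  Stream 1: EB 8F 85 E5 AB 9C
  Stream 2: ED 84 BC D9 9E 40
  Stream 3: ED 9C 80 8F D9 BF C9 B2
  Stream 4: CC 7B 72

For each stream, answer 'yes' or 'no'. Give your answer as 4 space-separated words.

Stream 1: decodes cleanly. VALID
Stream 2: decodes cleanly. VALID
Stream 3: error at byte offset 3. INVALID
Stream 4: error at byte offset 1. INVALID

Answer: yes yes no no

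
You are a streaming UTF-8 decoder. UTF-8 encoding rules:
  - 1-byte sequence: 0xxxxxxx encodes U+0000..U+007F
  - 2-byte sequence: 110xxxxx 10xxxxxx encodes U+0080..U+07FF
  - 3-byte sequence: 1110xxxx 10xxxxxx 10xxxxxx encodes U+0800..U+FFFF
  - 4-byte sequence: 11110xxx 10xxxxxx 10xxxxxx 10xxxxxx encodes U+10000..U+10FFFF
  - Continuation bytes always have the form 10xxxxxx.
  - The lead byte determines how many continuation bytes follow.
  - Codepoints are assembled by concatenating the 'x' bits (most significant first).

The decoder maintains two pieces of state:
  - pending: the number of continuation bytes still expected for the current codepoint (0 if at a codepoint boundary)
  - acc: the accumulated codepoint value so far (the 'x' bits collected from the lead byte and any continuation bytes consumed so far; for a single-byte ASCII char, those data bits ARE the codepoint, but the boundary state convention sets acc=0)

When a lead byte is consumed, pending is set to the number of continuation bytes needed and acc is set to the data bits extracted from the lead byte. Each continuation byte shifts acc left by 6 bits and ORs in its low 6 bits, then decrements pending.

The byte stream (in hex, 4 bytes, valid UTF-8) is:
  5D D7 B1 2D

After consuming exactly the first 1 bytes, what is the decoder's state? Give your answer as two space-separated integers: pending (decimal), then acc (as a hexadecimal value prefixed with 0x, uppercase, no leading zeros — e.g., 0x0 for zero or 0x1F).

Answer: 0 0x0

Derivation:
Byte[0]=5D: 1-byte. pending=0, acc=0x0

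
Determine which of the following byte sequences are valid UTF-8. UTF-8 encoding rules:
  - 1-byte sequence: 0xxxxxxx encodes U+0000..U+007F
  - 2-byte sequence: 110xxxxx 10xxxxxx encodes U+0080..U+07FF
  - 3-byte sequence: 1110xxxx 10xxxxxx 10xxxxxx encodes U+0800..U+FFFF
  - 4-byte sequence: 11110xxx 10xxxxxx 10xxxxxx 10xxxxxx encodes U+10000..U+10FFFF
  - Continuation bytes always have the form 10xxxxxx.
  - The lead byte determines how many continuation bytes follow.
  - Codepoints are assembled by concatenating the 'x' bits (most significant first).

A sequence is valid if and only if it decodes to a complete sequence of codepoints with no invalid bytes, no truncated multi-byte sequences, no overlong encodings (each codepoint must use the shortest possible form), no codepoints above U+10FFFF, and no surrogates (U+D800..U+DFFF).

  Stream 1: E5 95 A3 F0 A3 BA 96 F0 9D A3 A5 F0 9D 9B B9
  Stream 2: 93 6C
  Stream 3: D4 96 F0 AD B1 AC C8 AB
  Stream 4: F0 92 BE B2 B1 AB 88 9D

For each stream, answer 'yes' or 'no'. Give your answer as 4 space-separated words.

Answer: yes no yes no

Derivation:
Stream 1: decodes cleanly. VALID
Stream 2: error at byte offset 0. INVALID
Stream 3: decodes cleanly. VALID
Stream 4: error at byte offset 4. INVALID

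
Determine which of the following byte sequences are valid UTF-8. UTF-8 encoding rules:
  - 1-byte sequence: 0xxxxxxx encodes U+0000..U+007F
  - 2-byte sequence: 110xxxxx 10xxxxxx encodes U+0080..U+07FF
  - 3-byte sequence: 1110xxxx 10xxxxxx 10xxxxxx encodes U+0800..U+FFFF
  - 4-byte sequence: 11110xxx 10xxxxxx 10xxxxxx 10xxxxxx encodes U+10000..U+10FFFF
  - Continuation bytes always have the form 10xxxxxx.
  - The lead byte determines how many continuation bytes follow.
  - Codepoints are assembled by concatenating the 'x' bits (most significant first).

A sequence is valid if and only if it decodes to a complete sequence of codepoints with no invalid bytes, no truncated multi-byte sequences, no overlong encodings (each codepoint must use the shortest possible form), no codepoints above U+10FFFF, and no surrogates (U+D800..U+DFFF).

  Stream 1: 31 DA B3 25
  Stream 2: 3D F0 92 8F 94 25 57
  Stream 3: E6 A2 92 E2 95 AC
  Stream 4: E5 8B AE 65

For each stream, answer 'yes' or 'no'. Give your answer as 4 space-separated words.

Answer: yes yes yes yes

Derivation:
Stream 1: decodes cleanly. VALID
Stream 2: decodes cleanly. VALID
Stream 3: decodes cleanly. VALID
Stream 4: decodes cleanly. VALID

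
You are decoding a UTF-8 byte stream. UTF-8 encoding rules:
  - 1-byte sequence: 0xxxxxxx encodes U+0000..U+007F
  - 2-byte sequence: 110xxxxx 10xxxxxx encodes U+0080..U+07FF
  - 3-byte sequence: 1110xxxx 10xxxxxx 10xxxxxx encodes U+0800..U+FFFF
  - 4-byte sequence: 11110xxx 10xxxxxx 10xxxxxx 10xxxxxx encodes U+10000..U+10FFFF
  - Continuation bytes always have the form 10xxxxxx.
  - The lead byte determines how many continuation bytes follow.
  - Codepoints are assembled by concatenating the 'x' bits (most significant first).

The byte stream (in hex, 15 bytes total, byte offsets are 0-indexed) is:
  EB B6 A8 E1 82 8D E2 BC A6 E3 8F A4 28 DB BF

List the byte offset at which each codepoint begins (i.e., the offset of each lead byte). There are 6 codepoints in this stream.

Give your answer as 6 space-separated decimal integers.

Answer: 0 3 6 9 12 13

Derivation:
Byte[0]=EB: 3-byte lead, need 2 cont bytes. acc=0xB
Byte[1]=B6: continuation. acc=(acc<<6)|0x36=0x2F6
Byte[2]=A8: continuation. acc=(acc<<6)|0x28=0xBDA8
Completed: cp=U+BDA8 (starts at byte 0)
Byte[3]=E1: 3-byte lead, need 2 cont bytes. acc=0x1
Byte[4]=82: continuation. acc=(acc<<6)|0x02=0x42
Byte[5]=8D: continuation. acc=(acc<<6)|0x0D=0x108D
Completed: cp=U+108D (starts at byte 3)
Byte[6]=E2: 3-byte lead, need 2 cont bytes. acc=0x2
Byte[7]=BC: continuation. acc=(acc<<6)|0x3C=0xBC
Byte[8]=A6: continuation. acc=(acc<<6)|0x26=0x2F26
Completed: cp=U+2F26 (starts at byte 6)
Byte[9]=E3: 3-byte lead, need 2 cont bytes. acc=0x3
Byte[10]=8F: continuation. acc=(acc<<6)|0x0F=0xCF
Byte[11]=A4: continuation. acc=(acc<<6)|0x24=0x33E4
Completed: cp=U+33E4 (starts at byte 9)
Byte[12]=28: 1-byte ASCII. cp=U+0028
Byte[13]=DB: 2-byte lead, need 1 cont bytes. acc=0x1B
Byte[14]=BF: continuation. acc=(acc<<6)|0x3F=0x6FF
Completed: cp=U+06FF (starts at byte 13)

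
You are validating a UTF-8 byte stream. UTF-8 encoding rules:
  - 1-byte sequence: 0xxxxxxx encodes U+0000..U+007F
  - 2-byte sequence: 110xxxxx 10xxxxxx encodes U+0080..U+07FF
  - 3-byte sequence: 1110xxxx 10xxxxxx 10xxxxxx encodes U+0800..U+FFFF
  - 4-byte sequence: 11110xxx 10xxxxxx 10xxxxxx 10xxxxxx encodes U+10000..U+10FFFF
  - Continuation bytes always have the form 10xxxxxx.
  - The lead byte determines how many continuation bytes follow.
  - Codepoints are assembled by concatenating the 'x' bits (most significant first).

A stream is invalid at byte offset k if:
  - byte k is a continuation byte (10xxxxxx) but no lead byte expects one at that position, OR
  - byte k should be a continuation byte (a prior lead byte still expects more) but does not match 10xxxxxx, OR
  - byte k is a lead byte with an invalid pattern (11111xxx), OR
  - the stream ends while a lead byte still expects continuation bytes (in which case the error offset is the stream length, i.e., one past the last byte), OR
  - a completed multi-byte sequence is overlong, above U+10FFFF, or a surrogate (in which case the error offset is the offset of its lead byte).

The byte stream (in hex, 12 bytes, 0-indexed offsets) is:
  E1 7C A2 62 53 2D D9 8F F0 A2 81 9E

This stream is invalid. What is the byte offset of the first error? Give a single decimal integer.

Byte[0]=E1: 3-byte lead, need 2 cont bytes. acc=0x1
Byte[1]=7C: expected 10xxxxxx continuation. INVALID

Answer: 1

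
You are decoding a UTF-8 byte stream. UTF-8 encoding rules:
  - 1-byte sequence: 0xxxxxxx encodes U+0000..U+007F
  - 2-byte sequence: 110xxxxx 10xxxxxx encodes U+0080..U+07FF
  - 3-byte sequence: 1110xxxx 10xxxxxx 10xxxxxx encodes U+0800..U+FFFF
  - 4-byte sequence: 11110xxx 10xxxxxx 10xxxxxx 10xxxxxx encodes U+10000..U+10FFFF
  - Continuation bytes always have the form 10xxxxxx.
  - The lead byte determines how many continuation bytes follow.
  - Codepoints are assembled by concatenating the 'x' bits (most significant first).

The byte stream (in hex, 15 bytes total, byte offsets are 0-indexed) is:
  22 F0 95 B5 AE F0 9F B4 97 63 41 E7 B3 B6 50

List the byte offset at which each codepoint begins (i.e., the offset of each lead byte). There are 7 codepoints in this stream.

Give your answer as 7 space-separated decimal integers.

Answer: 0 1 5 9 10 11 14

Derivation:
Byte[0]=22: 1-byte ASCII. cp=U+0022
Byte[1]=F0: 4-byte lead, need 3 cont bytes. acc=0x0
Byte[2]=95: continuation. acc=(acc<<6)|0x15=0x15
Byte[3]=B5: continuation. acc=(acc<<6)|0x35=0x575
Byte[4]=AE: continuation. acc=(acc<<6)|0x2E=0x15D6E
Completed: cp=U+15D6E (starts at byte 1)
Byte[5]=F0: 4-byte lead, need 3 cont bytes. acc=0x0
Byte[6]=9F: continuation. acc=(acc<<6)|0x1F=0x1F
Byte[7]=B4: continuation. acc=(acc<<6)|0x34=0x7F4
Byte[8]=97: continuation. acc=(acc<<6)|0x17=0x1FD17
Completed: cp=U+1FD17 (starts at byte 5)
Byte[9]=63: 1-byte ASCII. cp=U+0063
Byte[10]=41: 1-byte ASCII. cp=U+0041
Byte[11]=E7: 3-byte lead, need 2 cont bytes. acc=0x7
Byte[12]=B3: continuation. acc=(acc<<6)|0x33=0x1F3
Byte[13]=B6: continuation. acc=(acc<<6)|0x36=0x7CF6
Completed: cp=U+7CF6 (starts at byte 11)
Byte[14]=50: 1-byte ASCII. cp=U+0050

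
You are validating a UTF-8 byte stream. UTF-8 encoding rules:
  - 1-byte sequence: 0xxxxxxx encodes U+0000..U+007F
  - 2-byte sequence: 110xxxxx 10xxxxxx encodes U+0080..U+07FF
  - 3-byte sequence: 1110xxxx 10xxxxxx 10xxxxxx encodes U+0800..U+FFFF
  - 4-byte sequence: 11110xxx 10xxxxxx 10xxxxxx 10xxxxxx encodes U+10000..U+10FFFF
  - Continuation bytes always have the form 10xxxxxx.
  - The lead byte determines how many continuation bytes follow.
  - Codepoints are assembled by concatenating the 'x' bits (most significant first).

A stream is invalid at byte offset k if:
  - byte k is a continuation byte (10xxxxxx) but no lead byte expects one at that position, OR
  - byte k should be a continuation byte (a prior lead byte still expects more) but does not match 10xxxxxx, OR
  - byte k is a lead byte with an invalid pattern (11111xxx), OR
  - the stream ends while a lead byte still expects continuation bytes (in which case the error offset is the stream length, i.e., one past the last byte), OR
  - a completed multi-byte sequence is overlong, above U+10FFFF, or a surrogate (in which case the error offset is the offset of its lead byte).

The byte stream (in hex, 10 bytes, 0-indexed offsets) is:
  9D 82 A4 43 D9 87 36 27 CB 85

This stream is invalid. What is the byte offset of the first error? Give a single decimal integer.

Byte[0]=9D: INVALID lead byte (not 0xxx/110x/1110/11110)

Answer: 0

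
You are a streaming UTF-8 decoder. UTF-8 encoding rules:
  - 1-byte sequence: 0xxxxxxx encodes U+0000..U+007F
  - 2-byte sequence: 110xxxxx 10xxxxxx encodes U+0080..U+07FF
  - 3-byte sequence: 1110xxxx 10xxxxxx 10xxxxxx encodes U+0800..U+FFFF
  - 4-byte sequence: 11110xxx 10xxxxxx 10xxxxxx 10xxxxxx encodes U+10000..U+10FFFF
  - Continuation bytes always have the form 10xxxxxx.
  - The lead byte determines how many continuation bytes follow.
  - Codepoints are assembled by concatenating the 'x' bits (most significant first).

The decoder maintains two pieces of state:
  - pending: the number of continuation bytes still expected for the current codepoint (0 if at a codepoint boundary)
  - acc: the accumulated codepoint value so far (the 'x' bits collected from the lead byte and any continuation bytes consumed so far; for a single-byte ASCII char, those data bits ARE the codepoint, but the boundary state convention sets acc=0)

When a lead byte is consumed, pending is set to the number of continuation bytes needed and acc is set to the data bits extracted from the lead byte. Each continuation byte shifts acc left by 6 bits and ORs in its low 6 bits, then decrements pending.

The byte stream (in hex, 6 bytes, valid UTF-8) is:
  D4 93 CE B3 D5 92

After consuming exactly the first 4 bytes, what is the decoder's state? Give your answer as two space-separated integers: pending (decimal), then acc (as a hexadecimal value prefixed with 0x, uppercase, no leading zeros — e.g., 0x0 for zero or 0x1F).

Answer: 0 0x3B3

Derivation:
Byte[0]=D4: 2-byte lead. pending=1, acc=0x14
Byte[1]=93: continuation. acc=(acc<<6)|0x13=0x513, pending=0
Byte[2]=CE: 2-byte lead. pending=1, acc=0xE
Byte[3]=B3: continuation. acc=(acc<<6)|0x33=0x3B3, pending=0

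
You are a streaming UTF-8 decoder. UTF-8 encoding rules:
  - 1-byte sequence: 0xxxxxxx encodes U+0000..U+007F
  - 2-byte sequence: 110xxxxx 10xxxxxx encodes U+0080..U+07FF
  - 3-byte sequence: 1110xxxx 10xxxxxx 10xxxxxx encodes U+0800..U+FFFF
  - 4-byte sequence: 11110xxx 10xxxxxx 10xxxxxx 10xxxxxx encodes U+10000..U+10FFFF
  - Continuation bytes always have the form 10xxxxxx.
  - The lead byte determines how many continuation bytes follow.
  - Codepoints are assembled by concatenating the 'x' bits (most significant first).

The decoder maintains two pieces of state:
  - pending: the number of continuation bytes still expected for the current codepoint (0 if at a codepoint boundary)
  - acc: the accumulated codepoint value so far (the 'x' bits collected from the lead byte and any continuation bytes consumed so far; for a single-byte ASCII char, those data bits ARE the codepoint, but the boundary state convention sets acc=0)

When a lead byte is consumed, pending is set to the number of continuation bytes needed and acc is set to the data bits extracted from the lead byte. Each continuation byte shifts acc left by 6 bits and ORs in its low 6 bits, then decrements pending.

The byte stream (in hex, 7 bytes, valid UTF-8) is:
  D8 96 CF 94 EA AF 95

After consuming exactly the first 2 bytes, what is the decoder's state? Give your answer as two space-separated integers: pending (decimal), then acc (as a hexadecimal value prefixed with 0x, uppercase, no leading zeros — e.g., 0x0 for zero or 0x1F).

Byte[0]=D8: 2-byte lead. pending=1, acc=0x18
Byte[1]=96: continuation. acc=(acc<<6)|0x16=0x616, pending=0

Answer: 0 0x616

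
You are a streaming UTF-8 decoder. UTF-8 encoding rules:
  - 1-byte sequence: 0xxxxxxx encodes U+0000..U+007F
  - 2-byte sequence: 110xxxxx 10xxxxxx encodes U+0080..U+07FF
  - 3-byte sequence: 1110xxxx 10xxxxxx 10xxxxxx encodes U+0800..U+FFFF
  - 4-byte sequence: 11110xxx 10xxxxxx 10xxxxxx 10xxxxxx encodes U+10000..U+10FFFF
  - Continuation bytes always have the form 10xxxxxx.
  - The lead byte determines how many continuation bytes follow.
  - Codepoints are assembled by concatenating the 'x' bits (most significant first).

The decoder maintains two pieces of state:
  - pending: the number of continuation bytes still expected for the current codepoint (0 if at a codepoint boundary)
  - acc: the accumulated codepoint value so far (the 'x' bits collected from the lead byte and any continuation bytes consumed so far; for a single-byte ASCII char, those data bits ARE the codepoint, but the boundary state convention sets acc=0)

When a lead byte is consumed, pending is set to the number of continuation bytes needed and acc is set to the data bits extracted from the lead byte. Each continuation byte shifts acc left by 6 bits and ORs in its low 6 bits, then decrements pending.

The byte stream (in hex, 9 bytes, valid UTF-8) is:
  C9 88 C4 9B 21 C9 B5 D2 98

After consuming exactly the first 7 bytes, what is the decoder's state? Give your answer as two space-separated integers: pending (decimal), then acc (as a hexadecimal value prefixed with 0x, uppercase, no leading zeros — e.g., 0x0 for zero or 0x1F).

Byte[0]=C9: 2-byte lead. pending=1, acc=0x9
Byte[1]=88: continuation. acc=(acc<<6)|0x08=0x248, pending=0
Byte[2]=C4: 2-byte lead. pending=1, acc=0x4
Byte[3]=9B: continuation. acc=(acc<<6)|0x1B=0x11B, pending=0
Byte[4]=21: 1-byte. pending=0, acc=0x0
Byte[5]=C9: 2-byte lead. pending=1, acc=0x9
Byte[6]=B5: continuation. acc=(acc<<6)|0x35=0x275, pending=0

Answer: 0 0x275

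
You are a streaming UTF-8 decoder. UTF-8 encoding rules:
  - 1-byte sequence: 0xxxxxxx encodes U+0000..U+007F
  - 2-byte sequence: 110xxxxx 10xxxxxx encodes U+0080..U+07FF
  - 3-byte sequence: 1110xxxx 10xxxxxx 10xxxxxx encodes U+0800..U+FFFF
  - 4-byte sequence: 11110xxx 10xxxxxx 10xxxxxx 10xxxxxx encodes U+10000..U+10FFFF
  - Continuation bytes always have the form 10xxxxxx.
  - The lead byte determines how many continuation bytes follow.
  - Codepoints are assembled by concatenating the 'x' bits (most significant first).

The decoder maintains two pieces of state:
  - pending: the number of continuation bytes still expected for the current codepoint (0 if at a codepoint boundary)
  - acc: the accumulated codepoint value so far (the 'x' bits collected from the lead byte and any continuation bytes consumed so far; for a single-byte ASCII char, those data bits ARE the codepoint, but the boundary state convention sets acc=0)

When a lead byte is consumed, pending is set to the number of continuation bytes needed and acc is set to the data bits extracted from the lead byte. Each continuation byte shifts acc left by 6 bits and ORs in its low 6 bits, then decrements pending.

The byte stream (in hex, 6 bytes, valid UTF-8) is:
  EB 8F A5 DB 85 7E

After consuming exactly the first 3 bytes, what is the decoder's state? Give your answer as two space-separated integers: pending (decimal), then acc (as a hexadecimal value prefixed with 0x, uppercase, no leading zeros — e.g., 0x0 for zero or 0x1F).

Byte[0]=EB: 3-byte lead. pending=2, acc=0xB
Byte[1]=8F: continuation. acc=(acc<<6)|0x0F=0x2CF, pending=1
Byte[2]=A5: continuation. acc=(acc<<6)|0x25=0xB3E5, pending=0

Answer: 0 0xB3E5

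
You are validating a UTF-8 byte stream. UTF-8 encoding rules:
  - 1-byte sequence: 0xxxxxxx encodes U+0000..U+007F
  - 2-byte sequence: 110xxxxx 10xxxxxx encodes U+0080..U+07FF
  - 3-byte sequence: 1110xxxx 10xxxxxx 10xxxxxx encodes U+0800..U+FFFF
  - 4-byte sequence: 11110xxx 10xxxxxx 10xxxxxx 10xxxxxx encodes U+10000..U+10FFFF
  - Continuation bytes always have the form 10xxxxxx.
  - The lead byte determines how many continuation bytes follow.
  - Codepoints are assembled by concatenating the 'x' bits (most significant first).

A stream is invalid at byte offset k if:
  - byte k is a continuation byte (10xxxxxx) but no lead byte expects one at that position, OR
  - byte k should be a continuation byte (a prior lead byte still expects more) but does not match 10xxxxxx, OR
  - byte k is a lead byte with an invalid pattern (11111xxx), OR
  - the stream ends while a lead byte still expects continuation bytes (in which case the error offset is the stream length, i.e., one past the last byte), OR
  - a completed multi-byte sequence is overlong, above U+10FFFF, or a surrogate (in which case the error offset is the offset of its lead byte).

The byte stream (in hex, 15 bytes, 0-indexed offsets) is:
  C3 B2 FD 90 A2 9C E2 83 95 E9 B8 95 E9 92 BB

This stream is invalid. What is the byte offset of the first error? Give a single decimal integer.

Answer: 2

Derivation:
Byte[0]=C3: 2-byte lead, need 1 cont bytes. acc=0x3
Byte[1]=B2: continuation. acc=(acc<<6)|0x32=0xF2
Completed: cp=U+00F2 (starts at byte 0)
Byte[2]=FD: INVALID lead byte (not 0xxx/110x/1110/11110)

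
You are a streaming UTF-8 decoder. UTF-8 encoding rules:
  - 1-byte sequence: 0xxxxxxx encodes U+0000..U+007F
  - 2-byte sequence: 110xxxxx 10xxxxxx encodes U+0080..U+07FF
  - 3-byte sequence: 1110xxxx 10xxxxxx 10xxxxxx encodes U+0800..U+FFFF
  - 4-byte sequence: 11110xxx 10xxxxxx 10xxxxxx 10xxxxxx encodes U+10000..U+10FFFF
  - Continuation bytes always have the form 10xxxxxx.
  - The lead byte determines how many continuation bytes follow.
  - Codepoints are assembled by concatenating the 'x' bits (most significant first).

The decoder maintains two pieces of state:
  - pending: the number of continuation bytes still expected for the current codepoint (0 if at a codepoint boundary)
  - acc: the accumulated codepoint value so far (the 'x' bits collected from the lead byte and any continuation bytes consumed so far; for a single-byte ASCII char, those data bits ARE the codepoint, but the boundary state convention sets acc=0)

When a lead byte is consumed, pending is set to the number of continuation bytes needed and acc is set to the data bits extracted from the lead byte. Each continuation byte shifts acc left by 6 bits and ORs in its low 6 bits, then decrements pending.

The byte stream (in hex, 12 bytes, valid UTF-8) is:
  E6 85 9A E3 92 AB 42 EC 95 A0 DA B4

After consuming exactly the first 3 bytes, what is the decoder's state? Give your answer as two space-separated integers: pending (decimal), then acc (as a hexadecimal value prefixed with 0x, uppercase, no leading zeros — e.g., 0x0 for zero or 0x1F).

Byte[0]=E6: 3-byte lead. pending=2, acc=0x6
Byte[1]=85: continuation. acc=(acc<<6)|0x05=0x185, pending=1
Byte[2]=9A: continuation. acc=(acc<<6)|0x1A=0x615A, pending=0

Answer: 0 0x615A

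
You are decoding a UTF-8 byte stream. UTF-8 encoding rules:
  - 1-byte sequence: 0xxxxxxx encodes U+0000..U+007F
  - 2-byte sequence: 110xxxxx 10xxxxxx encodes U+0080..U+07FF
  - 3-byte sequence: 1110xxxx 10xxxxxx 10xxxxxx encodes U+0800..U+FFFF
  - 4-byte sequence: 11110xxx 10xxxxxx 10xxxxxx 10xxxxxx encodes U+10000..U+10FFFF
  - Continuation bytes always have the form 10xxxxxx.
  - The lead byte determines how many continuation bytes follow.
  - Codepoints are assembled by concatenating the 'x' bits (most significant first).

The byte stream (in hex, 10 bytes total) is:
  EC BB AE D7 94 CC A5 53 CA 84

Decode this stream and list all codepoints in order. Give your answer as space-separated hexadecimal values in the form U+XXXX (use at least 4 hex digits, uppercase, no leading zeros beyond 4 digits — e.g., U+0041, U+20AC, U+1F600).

Byte[0]=EC: 3-byte lead, need 2 cont bytes. acc=0xC
Byte[1]=BB: continuation. acc=(acc<<6)|0x3B=0x33B
Byte[2]=AE: continuation. acc=(acc<<6)|0x2E=0xCEEE
Completed: cp=U+CEEE (starts at byte 0)
Byte[3]=D7: 2-byte lead, need 1 cont bytes. acc=0x17
Byte[4]=94: continuation. acc=(acc<<6)|0x14=0x5D4
Completed: cp=U+05D4 (starts at byte 3)
Byte[5]=CC: 2-byte lead, need 1 cont bytes. acc=0xC
Byte[6]=A5: continuation. acc=(acc<<6)|0x25=0x325
Completed: cp=U+0325 (starts at byte 5)
Byte[7]=53: 1-byte ASCII. cp=U+0053
Byte[8]=CA: 2-byte lead, need 1 cont bytes. acc=0xA
Byte[9]=84: continuation. acc=(acc<<6)|0x04=0x284
Completed: cp=U+0284 (starts at byte 8)

Answer: U+CEEE U+05D4 U+0325 U+0053 U+0284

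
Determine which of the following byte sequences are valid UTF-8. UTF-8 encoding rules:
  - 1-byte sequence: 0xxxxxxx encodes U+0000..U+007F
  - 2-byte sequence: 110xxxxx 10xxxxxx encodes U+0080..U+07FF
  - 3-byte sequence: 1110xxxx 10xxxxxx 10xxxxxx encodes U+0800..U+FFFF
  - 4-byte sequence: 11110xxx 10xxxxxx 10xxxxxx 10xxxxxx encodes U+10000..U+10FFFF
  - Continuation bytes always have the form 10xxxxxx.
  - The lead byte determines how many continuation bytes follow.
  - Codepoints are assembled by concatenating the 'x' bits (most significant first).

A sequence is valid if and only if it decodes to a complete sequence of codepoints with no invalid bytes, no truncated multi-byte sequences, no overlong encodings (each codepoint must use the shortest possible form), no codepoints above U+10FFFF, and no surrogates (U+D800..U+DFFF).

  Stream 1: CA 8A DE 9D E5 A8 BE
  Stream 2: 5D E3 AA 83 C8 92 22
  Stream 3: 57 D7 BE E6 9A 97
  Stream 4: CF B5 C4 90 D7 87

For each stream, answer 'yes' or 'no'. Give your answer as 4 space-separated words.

Answer: yes yes yes yes

Derivation:
Stream 1: decodes cleanly. VALID
Stream 2: decodes cleanly. VALID
Stream 3: decodes cleanly. VALID
Stream 4: decodes cleanly. VALID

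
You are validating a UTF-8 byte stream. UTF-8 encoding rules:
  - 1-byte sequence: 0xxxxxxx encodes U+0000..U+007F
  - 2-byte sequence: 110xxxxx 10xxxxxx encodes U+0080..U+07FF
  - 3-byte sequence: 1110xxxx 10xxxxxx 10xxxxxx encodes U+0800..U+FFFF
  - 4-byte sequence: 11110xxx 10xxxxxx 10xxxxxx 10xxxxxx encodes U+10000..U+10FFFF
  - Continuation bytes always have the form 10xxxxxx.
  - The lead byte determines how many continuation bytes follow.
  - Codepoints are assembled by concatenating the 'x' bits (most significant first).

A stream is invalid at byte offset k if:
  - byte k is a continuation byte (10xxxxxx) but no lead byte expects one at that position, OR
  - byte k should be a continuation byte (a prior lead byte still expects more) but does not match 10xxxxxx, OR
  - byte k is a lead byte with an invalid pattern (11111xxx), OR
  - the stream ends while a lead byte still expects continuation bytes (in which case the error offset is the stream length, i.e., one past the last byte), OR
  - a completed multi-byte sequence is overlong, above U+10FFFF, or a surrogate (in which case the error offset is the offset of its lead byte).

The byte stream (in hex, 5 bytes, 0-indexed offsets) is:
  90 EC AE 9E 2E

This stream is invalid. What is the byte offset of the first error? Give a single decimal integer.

Byte[0]=90: INVALID lead byte (not 0xxx/110x/1110/11110)

Answer: 0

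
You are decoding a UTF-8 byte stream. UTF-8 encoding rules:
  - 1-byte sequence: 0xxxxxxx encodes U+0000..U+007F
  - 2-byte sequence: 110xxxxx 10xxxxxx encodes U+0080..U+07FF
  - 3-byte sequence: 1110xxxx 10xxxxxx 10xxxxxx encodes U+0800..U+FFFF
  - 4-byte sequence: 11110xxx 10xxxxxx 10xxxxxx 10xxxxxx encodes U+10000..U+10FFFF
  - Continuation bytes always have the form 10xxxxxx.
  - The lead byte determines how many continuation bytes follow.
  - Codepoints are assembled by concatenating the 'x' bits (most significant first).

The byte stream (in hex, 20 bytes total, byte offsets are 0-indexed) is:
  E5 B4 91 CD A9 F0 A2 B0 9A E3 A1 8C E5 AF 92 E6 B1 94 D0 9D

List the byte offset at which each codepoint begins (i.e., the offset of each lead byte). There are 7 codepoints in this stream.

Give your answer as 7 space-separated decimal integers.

Answer: 0 3 5 9 12 15 18

Derivation:
Byte[0]=E5: 3-byte lead, need 2 cont bytes. acc=0x5
Byte[1]=B4: continuation. acc=(acc<<6)|0x34=0x174
Byte[2]=91: continuation. acc=(acc<<6)|0x11=0x5D11
Completed: cp=U+5D11 (starts at byte 0)
Byte[3]=CD: 2-byte lead, need 1 cont bytes. acc=0xD
Byte[4]=A9: continuation. acc=(acc<<6)|0x29=0x369
Completed: cp=U+0369 (starts at byte 3)
Byte[5]=F0: 4-byte lead, need 3 cont bytes. acc=0x0
Byte[6]=A2: continuation. acc=(acc<<6)|0x22=0x22
Byte[7]=B0: continuation. acc=(acc<<6)|0x30=0x8B0
Byte[8]=9A: continuation. acc=(acc<<6)|0x1A=0x22C1A
Completed: cp=U+22C1A (starts at byte 5)
Byte[9]=E3: 3-byte lead, need 2 cont bytes. acc=0x3
Byte[10]=A1: continuation. acc=(acc<<6)|0x21=0xE1
Byte[11]=8C: continuation. acc=(acc<<6)|0x0C=0x384C
Completed: cp=U+384C (starts at byte 9)
Byte[12]=E5: 3-byte lead, need 2 cont bytes. acc=0x5
Byte[13]=AF: continuation. acc=(acc<<6)|0x2F=0x16F
Byte[14]=92: continuation. acc=(acc<<6)|0x12=0x5BD2
Completed: cp=U+5BD2 (starts at byte 12)
Byte[15]=E6: 3-byte lead, need 2 cont bytes. acc=0x6
Byte[16]=B1: continuation. acc=(acc<<6)|0x31=0x1B1
Byte[17]=94: continuation. acc=(acc<<6)|0x14=0x6C54
Completed: cp=U+6C54 (starts at byte 15)
Byte[18]=D0: 2-byte lead, need 1 cont bytes. acc=0x10
Byte[19]=9D: continuation. acc=(acc<<6)|0x1D=0x41D
Completed: cp=U+041D (starts at byte 18)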